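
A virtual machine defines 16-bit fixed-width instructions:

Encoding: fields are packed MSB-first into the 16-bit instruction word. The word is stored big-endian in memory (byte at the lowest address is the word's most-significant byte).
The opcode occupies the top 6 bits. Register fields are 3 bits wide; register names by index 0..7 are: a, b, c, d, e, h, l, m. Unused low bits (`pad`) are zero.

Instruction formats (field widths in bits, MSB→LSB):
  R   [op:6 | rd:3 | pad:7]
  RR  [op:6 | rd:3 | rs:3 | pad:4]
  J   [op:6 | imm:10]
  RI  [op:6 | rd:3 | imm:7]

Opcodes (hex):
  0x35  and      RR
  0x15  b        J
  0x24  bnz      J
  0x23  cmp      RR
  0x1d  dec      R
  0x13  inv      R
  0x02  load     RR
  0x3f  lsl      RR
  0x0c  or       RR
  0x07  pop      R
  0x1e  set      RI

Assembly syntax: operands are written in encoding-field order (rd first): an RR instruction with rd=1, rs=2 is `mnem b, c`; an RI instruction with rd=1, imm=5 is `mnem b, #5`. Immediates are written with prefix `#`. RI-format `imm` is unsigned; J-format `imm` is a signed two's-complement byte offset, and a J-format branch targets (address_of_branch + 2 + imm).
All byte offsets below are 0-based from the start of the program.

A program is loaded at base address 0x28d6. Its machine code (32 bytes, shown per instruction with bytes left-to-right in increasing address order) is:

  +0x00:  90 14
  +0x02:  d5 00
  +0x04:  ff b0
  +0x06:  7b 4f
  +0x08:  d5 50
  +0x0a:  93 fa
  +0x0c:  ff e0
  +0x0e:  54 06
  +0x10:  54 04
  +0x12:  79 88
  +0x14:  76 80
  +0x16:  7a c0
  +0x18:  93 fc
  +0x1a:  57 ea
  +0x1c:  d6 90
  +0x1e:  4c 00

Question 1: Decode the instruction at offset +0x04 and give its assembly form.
lsl m, d

[04] ff b0 → 0xffb0
  top 6b → 0x3f → lsl [RR]
  [9:7] rd=7 = m
  [6:4] rs=3 = d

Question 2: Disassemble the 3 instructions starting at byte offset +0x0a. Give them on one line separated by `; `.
[0a] 93 fa → 0x93fa
  opcode bits[15:10]=0x24: bnz/J
  imm@[9:0]=0x3fa (s10→-6) ⇒ #-6
[0c] ff e0 → 0xffe0
  opcode bits[15:10]=0x3f: lsl/RR
  rd@[9:7]=0x7 ⇒ m
  rs@[6:4]=0x6 ⇒ l
[0e] 54 06 → 0x5406
  opcode bits[15:10]=0x15: b/J
  imm@[9:0]=0x6 ⇒ #6

bnz #-6; lsl m, l; b #6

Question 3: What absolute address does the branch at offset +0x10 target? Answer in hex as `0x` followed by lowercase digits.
0x28ec

@+10  big-endian(54 04) = 0x5404
  op=0x5404>>10=0x15 ⇒ b (J)
  imm@[9:0]=0x4 ⇒ #4
  target = base 0x28d6 + off 0x10 + 2 + imm 4 = 0x28ec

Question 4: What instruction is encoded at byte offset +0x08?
and c, h

[08] d5 50 → 0xd550
  top 6b → 0x35 → and [RR]
  rd: (w>>7)&0x7=0x2 → c
  rs: (w>>4)&0x7=0x5 → h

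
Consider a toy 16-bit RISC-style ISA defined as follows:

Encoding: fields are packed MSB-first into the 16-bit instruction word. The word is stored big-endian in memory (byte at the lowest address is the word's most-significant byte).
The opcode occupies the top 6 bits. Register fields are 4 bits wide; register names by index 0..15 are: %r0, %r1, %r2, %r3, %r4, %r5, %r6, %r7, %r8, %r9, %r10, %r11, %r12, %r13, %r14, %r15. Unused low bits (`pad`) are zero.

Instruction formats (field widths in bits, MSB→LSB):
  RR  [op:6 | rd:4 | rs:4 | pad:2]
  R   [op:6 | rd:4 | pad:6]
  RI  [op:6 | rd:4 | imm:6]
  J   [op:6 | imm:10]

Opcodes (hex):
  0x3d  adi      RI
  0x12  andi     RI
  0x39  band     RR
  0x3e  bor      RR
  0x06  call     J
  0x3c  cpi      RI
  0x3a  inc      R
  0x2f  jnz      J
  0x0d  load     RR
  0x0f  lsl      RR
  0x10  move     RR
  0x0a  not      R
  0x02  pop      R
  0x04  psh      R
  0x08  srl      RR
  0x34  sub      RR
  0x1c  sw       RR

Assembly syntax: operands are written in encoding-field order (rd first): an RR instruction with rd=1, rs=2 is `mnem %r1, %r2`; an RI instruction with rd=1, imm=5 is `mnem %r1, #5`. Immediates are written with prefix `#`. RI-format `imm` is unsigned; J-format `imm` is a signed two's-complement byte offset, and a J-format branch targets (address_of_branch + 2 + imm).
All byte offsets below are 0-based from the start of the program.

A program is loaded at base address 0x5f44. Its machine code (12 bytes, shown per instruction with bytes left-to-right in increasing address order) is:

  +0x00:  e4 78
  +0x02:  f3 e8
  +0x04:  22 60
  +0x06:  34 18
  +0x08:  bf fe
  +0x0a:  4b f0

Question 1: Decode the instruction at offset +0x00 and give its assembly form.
+0x00: e4 78 ⇒ word 0xe478 (big)
  op=0xe478>>10=0x39 ⇒ band (RR)
  rd@[9:6]=0x1 ⇒ %r1
  rs@[5:2]=0xe ⇒ %r14

band %r1, %r14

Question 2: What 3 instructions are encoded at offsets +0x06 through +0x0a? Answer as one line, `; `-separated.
@+06  big-endian(34 18) = 0x3418
  top 6b → 0xd → load [RR]
  rd@[9:6]=0x0 ⇒ %r0
  rs@[5:2]=0x6 ⇒ %r6
@+08  big-endian(bf fe) = 0xbffe
  top 6b → 0x2f → jnz [J]
  imm@[9:0]=0x3fe (s10→-2) ⇒ #-2
@+0a  big-endian(4b f0) = 0x4bf0
  top 6b → 0x12 → andi [RI]
  rd@[9:6]=0xf ⇒ %r15
  imm@[5:0]=0x30 ⇒ #48

load %r0, %r6; jnz #-2; andi %r15, #48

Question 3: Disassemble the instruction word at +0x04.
@+04  big-endian(22 60) = 0x2260
  top 6b → 0x8 → srl [RR]
  rd: (w>>6)&0xf=0x9 → %r9
  rs: (w>>2)&0xf=0x8 → %r8

srl %r9, %r8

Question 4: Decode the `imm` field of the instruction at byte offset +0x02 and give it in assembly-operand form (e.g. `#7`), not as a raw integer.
#40

+0x02: f3 e8 ⇒ word 0xf3e8 (big)
  op=0xf3e8>>10=0x3c ⇒ cpi (RI)
  rd@[9:6]=0xf ⇒ %r15
  imm@[5:0]=0x28 ⇒ #40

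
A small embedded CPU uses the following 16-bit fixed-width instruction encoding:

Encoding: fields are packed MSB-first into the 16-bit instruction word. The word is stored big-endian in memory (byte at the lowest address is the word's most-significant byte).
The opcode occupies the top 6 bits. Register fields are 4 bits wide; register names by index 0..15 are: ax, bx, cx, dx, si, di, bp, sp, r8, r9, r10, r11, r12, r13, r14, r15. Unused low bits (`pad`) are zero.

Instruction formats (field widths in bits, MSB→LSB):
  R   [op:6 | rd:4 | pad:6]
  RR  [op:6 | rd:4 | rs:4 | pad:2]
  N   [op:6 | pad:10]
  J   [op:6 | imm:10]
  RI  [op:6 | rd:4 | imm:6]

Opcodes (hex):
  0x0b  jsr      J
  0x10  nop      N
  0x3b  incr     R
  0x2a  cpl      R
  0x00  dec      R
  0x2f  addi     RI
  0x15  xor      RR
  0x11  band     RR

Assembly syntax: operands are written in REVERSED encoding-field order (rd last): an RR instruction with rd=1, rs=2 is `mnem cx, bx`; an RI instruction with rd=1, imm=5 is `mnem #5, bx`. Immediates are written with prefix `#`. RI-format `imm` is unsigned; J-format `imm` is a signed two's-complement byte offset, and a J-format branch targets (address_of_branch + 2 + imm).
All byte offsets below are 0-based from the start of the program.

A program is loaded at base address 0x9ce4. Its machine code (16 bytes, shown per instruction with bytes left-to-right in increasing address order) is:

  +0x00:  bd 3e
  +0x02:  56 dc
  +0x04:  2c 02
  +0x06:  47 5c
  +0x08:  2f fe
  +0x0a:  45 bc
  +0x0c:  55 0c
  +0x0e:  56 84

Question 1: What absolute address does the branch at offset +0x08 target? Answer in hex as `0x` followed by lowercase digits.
0x9cec

off 0x08: read 2f fe as big → 0x2ffe
  top 6b → 0xb → jsr [J]
  imm: (w>>0)&0x3ff=0x3fe (s10→-2) → #-2
  target = base 0x9ce4 + off 0x08 + 2 + imm -2 = 0x9cec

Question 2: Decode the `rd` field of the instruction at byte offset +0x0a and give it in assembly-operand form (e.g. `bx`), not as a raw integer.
bp

off 0x0a: read 45 bc as big → 0x45bc
  top 6b → 0x11 → band [RR]
  [9:6] rd=6 = bp
  [5:2] rs=15 = r15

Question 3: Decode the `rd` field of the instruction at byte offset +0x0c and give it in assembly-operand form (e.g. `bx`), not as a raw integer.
@+0c  big-endian(55 0c) = 0x550c
  top 6b → 0x15 → xor [RR]
  rd@[9:6]=0x4 ⇒ si
  rs@[5:2]=0x3 ⇒ dx

si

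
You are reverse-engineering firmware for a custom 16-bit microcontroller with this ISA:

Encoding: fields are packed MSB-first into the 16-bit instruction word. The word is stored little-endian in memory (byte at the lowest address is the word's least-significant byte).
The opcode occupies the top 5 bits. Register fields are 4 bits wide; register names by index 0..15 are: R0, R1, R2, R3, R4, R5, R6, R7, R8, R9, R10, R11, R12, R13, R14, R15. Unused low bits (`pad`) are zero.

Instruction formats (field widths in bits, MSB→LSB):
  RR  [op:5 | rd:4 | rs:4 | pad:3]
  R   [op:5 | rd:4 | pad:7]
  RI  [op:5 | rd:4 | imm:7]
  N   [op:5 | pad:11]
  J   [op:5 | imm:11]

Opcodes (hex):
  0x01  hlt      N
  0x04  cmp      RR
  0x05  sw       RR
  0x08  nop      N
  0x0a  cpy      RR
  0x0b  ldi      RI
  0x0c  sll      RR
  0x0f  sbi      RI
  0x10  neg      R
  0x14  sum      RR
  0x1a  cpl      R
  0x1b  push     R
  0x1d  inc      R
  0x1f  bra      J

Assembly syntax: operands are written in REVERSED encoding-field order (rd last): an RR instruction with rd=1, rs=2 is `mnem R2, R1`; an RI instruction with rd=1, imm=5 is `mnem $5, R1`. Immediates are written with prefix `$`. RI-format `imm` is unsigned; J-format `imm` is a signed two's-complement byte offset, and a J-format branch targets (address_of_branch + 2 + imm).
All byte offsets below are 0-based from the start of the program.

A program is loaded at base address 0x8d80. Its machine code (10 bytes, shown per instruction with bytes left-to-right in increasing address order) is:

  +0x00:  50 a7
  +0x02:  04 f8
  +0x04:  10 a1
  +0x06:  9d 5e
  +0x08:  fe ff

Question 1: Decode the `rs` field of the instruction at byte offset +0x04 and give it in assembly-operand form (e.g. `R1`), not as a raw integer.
off 0x04: read 10 a1 as little → 0xa110
  op=0xa110>>11=0x14 ⇒ sum (RR)
  rd@[10:7]=0x2 ⇒ R2
  rs@[6:3]=0x2 ⇒ R2

R2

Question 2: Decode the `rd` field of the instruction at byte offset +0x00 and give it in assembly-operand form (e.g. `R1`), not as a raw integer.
R14

@+00  little-endian(50 a7) = 0xa750
  opcode bits[15:11]=0x14: sum/RR
  [10:7] rd=14 = R14
  [6:3] rs=10 = R10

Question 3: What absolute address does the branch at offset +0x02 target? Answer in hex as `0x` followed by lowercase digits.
off 0x02: read 04 f8 as little → 0xf804
  top 5b → 0x1f → bra [J]
  imm@[10:0]=0x4 ⇒ $4
  target = base 0x8d80 + off 0x02 + 2 + imm 4 = 0x8d88

0x8d88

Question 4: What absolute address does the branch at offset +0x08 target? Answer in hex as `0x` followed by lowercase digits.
0x8d88

@+08  little-endian(fe ff) = 0xfffe
  opcode bits[15:11]=0x1f: bra/J
  [10:0] imm=2046 (s11→-2) = $-2
  target = base 0x8d80 + off 0x08 + 2 + imm -2 = 0x8d88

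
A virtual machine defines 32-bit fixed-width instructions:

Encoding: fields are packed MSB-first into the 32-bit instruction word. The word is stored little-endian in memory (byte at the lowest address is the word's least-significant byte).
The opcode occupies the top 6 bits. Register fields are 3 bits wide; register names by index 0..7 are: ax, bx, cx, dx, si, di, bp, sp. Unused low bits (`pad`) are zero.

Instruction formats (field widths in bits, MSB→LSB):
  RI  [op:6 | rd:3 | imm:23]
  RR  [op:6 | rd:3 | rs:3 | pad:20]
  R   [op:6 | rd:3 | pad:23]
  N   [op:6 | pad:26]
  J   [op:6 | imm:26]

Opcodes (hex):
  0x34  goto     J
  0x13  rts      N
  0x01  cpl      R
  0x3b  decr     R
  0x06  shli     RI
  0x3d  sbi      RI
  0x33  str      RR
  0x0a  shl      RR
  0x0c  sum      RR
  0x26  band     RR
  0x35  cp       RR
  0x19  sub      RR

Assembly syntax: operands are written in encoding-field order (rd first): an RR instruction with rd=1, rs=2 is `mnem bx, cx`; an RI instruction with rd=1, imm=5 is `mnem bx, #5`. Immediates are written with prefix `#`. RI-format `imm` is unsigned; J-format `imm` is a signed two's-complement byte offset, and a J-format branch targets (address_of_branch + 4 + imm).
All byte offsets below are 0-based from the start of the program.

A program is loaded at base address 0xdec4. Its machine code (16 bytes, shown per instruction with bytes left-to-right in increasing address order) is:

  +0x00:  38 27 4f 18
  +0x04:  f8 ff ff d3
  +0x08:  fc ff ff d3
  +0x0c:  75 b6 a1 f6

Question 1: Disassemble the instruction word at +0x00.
@+00  little-endian(38 27 4f 18) = 0x184f2738
  opcode bits[31:26]=0x6: shli/RI
  [25:23] rd=0 = ax
  [22:0] imm=5187384 = #5187384

shli ax, #5187384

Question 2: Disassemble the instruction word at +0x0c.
sbi di, #2209397

[0c] 75 b6 a1 f6 → 0xf6a1b675
  op=0xf6a1b675>>26=0x3d ⇒ sbi (RI)
  rd@[25:23]=0x5 ⇒ di
  imm@[22:0]=0x21b675 ⇒ #2209397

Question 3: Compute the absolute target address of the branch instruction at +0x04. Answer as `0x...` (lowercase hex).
0xdec4

+0x04: f8 ff ff d3 ⇒ word 0xd3fffff8 (little)
  top 6b → 0x34 → goto [J]
  imm: (w>>0)&0x3ffffff=0x3fffff8 (s26→-8) → #-8
  target = base 0xdec4 + off 0x04 + 4 + imm -8 = 0xdec4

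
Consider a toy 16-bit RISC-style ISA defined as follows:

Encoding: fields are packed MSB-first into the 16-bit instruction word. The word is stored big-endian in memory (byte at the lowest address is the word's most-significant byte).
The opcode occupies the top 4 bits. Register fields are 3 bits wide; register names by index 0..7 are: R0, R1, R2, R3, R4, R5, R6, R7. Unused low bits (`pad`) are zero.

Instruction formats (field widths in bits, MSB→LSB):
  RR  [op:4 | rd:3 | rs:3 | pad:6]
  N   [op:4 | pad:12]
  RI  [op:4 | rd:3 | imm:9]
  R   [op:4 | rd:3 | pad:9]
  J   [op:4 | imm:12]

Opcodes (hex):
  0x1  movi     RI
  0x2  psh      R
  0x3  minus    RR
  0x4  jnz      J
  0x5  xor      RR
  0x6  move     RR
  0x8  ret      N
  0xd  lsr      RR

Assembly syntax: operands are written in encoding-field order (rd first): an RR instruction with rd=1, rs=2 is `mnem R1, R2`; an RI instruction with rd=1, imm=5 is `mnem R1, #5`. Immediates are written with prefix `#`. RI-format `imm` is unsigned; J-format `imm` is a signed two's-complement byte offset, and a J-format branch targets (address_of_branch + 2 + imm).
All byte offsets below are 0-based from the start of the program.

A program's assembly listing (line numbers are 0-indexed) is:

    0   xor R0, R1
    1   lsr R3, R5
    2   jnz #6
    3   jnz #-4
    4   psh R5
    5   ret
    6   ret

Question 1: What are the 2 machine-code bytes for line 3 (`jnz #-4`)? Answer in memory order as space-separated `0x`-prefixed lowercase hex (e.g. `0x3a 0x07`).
line 3 (jnz): pack op=0x4:4|imm=-4:12 = 0x4ffc; big→ 4f fc

0x4f 0xfc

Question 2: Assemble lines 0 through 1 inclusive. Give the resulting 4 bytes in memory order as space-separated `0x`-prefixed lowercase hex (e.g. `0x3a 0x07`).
line 0 (xor): pack op=0x5:4|rd=0:3|rs=1:3|pad=0:6 = 0x5040; big→ 50 40
line 1 (lsr): pack op=0xd:4|rd=3:3|rs=5:3|pad=0:6 = 0xd740; big→ d7 40

0x50 0x40 0xd7 0x40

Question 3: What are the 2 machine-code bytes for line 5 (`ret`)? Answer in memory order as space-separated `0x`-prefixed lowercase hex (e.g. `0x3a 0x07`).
0x80 0x00

line 5 (ret): pack op=0x8:4|pad=0:12 = 0x8000; big→ 80 00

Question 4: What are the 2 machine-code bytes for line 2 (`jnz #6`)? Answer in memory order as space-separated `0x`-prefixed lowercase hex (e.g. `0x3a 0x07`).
0x40 0x06

line 2 (jnz): pack op=0x4:4|imm=6:12 = 0x4006; big→ 40 06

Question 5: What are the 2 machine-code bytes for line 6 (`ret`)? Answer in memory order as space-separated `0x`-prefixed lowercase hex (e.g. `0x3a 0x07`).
0x80 0x00

line 6 (ret): pack op=0x8:4|pad=0:12 = 0x8000; big→ 80 00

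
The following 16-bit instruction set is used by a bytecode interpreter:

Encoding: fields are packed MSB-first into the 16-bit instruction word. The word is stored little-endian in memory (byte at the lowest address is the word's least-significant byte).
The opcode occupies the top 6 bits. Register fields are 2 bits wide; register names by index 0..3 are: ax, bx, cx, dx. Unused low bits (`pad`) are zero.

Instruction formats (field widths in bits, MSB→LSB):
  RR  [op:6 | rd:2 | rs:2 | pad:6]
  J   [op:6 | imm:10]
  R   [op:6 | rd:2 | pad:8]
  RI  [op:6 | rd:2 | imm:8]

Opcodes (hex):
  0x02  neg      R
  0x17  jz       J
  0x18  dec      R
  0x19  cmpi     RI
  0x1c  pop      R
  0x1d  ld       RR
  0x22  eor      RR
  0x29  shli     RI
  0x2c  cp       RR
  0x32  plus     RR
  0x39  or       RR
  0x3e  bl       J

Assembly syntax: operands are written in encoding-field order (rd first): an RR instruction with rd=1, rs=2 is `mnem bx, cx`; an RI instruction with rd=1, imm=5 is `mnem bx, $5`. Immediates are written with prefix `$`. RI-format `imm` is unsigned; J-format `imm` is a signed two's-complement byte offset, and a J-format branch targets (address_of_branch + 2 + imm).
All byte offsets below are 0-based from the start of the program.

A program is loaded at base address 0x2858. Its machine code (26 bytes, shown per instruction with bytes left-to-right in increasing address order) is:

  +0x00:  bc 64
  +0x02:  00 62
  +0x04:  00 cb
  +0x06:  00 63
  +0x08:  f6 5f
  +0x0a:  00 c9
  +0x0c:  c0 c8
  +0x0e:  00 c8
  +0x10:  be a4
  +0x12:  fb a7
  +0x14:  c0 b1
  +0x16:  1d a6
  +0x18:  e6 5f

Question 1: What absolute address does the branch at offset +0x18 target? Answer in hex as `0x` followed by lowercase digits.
0x2858

@+18  little-endian(e6 5f) = 0x5fe6
  top 6b → 0x17 → jz [J]
  imm: (w>>0)&0x3ff=0x3e6 (s10→-26) → $-26
  target = base 0x2858 + off 0x18 + 2 + imm -26 = 0x2858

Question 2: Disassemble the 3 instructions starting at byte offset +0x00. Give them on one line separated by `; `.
@+00  little-endian(bc 64) = 0x64bc
  opcode bits[15:10]=0x19: cmpi/RI
  [9:8] rd=0 = ax
  [7:0] imm=188 = $188
@+02  little-endian(00 62) = 0x6200
  opcode bits[15:10]=0x18: dec/R
  [9:8] rd=2 = cx
@+04  little-endian(00 cb) = 0xcb00
  opcode bits[15:10]=0x32: plus/RR
  [9:8] rd=3 = dx
  [7:6] rs=0 = ax

cmpi ax, $188; dec cx; plus dx, ax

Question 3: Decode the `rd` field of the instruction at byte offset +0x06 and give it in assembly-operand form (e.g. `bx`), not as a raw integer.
[06] 00 63 → 0x6300
  opcode bits[15:10]=0x18: dec/R
  rd@[9:8]=0x3 ⇒ dx

dx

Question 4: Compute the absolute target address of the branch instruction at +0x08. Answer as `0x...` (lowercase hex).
+0x08: f6 5f ⇒ word 0x5ff6 (little)
  op=0x5ff6>>10=0x17 ⇒ jz (J)
  imm@[9:0]=0x3f6 (s10→-10) ⇒ $-10
  target = base 0x2858 + off 0x08 + 2 + imm -10 = 0x2858

0x2858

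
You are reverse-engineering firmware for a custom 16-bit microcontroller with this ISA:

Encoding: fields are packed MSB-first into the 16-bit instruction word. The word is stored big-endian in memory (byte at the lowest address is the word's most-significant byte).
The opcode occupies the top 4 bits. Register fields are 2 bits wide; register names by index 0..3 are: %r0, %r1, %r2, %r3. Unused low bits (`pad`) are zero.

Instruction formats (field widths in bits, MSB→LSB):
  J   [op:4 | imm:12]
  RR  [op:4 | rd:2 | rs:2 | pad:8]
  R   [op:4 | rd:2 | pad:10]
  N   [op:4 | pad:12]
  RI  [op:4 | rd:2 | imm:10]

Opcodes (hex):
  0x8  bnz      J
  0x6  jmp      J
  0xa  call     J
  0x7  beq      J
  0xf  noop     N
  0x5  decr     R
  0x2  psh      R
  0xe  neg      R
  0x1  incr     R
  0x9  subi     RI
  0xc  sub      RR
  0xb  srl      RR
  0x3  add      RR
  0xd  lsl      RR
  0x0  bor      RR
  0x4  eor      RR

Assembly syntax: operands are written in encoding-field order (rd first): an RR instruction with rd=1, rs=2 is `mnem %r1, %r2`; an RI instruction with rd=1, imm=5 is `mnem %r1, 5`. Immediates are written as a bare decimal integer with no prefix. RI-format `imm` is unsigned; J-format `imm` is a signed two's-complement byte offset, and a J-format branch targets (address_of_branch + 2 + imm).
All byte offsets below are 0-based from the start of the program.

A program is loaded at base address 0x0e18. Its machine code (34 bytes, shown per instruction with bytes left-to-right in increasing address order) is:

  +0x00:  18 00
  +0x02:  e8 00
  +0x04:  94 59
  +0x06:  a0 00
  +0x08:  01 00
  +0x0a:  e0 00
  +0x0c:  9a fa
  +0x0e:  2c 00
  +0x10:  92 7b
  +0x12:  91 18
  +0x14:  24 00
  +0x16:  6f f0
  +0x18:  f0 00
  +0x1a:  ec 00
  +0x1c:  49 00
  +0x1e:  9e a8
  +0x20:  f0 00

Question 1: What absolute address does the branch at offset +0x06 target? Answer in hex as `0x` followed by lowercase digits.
@+06  big-endian(a0 00) = 0xa000
  op=0xa000>>12=0xa ⇒ call (J)
  imm: (w>>0)&0xfff=0x0 → 0
  target = base 0x0e18 + off 0x06 + 2 + imm 0 = 0x0e20

0x0e20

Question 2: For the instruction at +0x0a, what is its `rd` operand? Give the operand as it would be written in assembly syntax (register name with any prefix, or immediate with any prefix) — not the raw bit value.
off 0x0a: read e0 00 as big → 0xe000
  opcode bits[15:12]=0xe: neg/R
  rd@[11:10]=0x0 ⇒ %r0

%r0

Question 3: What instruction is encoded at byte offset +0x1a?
neg %r3

+0x1a: ec 00 ⇒ word 0xec00 (big)
  op=0xec00>>12=0xe ⇒ neg (R)
  rd@[11:10]=0x3 ⇒ %r3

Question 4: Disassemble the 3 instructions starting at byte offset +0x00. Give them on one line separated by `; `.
incr %r2; neg %r2; subi %r1, 89

off 0x00: read 18 00 as big → 0x1800
  op=0x1800>>12=0x1 ⇒ incr (R)
  rd: (w>>10)&0x3=0x2 → %r2
off 0x02: read e8 00 as big → 0xe800
  op=0xe800>>12=0xe ⇒ neg (R)
  rd: (w>>10)&0x3=0x2 → %r2
off 0x04: read 94 59 as big → 0x9459
  op=0x9459>>12=0x9 ⇒ subi (RI)
  rd: (w>>10)&0x3=0x1 → %r1
  imm: (w>>0)&0x3ff=0x59 → 89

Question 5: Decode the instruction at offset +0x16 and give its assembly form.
jmp -16

@+16  big-endian(6f f0) = 0x6ff0
  op=0x6ff0>>12=0x6 ⇒ jmp (J)
  [11:0] imm=4080 (s12→-16) = -16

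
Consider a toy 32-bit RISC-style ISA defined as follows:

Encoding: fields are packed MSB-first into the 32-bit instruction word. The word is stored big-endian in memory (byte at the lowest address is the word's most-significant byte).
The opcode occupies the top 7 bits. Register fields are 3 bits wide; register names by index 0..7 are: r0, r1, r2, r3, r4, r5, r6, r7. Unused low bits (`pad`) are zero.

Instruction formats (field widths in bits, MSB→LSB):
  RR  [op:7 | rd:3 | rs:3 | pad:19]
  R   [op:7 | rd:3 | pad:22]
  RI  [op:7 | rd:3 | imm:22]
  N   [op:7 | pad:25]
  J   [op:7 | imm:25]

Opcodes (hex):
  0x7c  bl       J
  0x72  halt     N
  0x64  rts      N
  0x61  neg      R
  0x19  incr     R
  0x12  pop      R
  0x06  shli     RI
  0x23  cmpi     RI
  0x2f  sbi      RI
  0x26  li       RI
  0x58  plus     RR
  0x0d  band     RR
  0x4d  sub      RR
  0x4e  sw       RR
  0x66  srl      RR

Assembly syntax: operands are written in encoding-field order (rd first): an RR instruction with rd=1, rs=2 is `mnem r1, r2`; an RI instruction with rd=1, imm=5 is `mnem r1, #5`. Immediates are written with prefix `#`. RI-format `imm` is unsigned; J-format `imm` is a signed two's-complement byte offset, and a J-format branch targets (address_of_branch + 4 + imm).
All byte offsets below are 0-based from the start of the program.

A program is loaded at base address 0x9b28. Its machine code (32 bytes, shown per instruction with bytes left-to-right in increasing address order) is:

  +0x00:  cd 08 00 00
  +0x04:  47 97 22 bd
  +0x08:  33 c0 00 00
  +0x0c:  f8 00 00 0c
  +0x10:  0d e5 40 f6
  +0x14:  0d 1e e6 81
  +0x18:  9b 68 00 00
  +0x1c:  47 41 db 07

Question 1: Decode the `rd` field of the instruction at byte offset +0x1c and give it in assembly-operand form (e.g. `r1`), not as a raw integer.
off 0x1c: read 47 41 db 07 as big → 0x4741db07
  top 7b → 0x23 → cmpi [RI]
  rd@[24:22]=0x5 ⇒ r5
  imm@[21:0]=0x1db07 ⇒ #121607

r5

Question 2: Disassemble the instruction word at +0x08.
off 0x08: read 33 c0 00 00 as big → 0x33c00000
  top 7b → 0x19 → incr [R]
  rd: (w>>22)&0x7=0x7 → r7

incr r7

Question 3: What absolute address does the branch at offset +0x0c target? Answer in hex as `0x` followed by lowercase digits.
0x9b44

off 0x0c: read f8 00 00 0c as big → 0xf800000c
  opcode bits[31:25]=0x7c: bl/J
  [24:0] imm=12 = #12
  target = base 0x9b28 + off 0x0c + 4 + imm 12 = 0x9b44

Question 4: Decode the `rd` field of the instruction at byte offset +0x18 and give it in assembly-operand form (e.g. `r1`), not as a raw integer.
@+18  big-endian(9b 68 00 00) = 0x9b680000
  op=0x9b680000>>25=0x4d ⇒ sub (RR)
  rd: (w>>22)&0x7=0x5 → r5
  rs: (w>>19)&0x7=0x5 → r5

r5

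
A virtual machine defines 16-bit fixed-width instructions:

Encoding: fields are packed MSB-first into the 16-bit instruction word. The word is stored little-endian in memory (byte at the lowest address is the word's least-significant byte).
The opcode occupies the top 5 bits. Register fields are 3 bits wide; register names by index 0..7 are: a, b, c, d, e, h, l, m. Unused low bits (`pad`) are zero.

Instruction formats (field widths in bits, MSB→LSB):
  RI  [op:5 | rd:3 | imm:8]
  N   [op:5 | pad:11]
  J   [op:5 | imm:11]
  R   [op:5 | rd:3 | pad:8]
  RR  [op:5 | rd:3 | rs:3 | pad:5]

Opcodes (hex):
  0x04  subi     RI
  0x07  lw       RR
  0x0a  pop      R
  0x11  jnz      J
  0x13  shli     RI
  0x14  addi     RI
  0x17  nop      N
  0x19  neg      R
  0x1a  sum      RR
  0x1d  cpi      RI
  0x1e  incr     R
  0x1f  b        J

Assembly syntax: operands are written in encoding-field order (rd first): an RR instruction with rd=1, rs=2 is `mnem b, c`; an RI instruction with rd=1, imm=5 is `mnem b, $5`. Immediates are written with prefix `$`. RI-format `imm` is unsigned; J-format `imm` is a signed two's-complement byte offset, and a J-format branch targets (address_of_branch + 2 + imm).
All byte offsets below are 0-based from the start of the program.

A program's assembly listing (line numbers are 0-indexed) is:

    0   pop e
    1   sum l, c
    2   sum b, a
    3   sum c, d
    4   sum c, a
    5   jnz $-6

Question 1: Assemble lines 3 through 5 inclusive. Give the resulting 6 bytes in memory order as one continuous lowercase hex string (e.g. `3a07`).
L3: sum op=0x1a:5|rd=2:3|rs=3:3|pad=0:5 ⇒ 0xd260 ⇒ little 60 d2
L4: sum op=0x1a:5|rd=2:3|rs=0:3|pad=0:5 ⇒ 0xd200 ⇒ little 00 d2
L5: jnz op=0x11:5|imm=-6:11 ⇒ 0x8ffa ⇒ little fa 8f

60d200d2fa8f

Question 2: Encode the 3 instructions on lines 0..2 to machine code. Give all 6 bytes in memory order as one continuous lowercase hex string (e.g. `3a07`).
005440d600d1

line 0 (pop): pack op=0xa:5|rd=4:3|pad=0:8 = 0x5400; little→ 00 54
line 1 (sum): pack op=0x1a:5|rd=6:3|rs=2:3|pad=0:5 = 0xd640; little→ 40 d6
line 2 (sum): pack op=0x1a:5|rd=1:3|rs=0:3|pad=0:5 = 0xd100; little→ 00 d1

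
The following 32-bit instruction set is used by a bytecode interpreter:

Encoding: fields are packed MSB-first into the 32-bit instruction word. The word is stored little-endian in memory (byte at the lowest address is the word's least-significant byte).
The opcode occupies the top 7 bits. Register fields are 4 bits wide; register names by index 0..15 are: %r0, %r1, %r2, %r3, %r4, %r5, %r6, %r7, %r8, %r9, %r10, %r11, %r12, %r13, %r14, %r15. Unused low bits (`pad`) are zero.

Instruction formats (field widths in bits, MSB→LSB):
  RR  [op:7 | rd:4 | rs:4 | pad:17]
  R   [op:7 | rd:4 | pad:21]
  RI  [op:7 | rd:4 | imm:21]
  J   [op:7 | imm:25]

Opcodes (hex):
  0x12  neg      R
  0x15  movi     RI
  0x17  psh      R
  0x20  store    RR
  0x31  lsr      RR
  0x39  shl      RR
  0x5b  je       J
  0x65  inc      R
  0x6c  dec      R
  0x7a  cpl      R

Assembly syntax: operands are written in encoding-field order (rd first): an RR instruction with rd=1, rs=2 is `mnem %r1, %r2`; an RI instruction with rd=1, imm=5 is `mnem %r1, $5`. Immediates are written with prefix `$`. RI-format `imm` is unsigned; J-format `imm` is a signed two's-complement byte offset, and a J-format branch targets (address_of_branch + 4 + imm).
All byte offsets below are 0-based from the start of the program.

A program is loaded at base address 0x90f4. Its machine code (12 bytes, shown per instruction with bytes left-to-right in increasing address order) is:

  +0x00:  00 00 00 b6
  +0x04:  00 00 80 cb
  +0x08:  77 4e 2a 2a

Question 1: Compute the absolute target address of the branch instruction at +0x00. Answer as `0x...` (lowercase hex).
off 0x00: read 00 00 00 b6 as little → 0xb6000000
  opcode bits[31:25]=0x5b: je/J
  imm@[24:0]=0x0 ⇒ $0
  target = base 0x90f4 + off 0x00 + 4 + imm 0 = 0x90f8

0x90f8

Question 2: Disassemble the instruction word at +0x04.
inc %r12

+0x04: 00 00 80 cb ⇒ word 0xcb800000 (little)
  opcode bits[31:25]=0x65: inc/R
  [24:21] rd=12 = %r12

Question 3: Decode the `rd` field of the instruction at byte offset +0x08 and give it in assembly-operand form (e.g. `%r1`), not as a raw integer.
%r1

off 0x08: read 77 4e 2a 2a as little → 0x2a2a4e77
  top 7b → 0x15 → movi [RI]
  rd@[24:21]=0x1 ⇒ %r1
  imm@[20:0]=0xa4e77 ⇒ $675447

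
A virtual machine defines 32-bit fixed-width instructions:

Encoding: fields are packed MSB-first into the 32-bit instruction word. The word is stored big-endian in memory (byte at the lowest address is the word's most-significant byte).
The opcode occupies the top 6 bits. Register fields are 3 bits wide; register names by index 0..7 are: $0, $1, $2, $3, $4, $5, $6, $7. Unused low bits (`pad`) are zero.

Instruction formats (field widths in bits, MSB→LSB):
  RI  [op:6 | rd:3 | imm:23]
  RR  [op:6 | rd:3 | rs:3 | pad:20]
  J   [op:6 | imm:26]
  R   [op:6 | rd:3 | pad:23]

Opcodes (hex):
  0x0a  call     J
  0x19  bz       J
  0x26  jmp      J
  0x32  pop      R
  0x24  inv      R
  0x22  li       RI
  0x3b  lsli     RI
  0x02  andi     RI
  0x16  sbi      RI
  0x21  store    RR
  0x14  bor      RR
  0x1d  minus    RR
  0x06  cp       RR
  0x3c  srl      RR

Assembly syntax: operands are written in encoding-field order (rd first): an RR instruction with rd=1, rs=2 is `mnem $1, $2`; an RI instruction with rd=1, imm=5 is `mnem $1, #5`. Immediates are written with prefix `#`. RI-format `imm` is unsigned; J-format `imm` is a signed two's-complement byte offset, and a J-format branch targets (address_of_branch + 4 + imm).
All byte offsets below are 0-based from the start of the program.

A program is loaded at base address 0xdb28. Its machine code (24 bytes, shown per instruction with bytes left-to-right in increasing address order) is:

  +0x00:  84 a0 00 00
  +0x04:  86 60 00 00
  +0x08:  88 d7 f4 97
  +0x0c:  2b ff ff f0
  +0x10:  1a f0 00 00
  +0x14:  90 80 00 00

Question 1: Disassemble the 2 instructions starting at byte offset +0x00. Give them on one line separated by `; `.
off 0x00: read 84 a0 00 00 as big → 0x84a00000
  op=0x84a00000>>26=0x21 ⇒ store (RR)
  [25:23] rd=1 = $1
  [22:20] rs=2 = $2
off 0x04: read 86 60 00 00 as big → 0x86600000
  op=0x86600000>>26=0x21 ⇒ store (RR)
  [25:23] rd=4 = $4
  [22:20] rs=6 = $6

store $1, $2; store $4, $6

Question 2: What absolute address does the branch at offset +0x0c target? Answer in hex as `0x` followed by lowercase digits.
0xdb28

+0x0c: 2b ff ff f0 ⇒ word 0x2bfffff0 (big)
  opcode bits[31:26]=0xa: call/J
  imm@[25:0]=0x3fffff0 (s26→-16) ⇒ #-16
  target = base 0xdb28 + off 0x0c + 4 + imm -16 = 0xdb28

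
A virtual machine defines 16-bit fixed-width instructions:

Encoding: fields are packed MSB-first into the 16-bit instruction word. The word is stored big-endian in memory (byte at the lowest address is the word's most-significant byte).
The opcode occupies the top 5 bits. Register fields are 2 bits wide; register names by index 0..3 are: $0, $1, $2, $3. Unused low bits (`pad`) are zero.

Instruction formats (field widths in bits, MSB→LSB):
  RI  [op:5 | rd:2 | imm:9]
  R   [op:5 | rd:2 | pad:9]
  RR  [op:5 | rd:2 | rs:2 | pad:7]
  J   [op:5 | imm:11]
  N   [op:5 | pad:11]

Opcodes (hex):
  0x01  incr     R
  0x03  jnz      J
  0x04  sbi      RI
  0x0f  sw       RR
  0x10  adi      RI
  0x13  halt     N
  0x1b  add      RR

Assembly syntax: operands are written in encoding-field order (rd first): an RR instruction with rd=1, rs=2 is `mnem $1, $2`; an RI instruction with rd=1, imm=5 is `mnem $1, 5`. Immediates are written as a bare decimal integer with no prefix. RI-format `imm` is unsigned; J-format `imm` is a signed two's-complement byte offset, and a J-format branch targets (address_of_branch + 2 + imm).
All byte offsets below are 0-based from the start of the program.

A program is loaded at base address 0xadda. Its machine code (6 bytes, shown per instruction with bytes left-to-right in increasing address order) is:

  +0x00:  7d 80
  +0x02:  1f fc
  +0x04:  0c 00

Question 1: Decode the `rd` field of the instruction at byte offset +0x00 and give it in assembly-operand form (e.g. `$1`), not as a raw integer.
$2

+0x00: 7d 80 ⇒ word 0x7d80 (big)
  op=0x7d80>>11=0xf ⇒ sw (RR)
  rd: (w>>9)&0x3=0x2 → $2
  rs: (w>>7)&0x3=0x3 → $3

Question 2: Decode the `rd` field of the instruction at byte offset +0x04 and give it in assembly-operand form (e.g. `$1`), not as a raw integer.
$2

@+04  big-endian(0c 00) = 0x0c00
  opcode bits[15:11]=0x1: incr/R
  rd@[10:9]=0x2 ⇒ $2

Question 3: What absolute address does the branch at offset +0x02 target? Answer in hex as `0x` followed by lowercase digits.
+0x02: 1f fc ⇒ word 0x1ffc (big)
  top 5b → 0x3 → jnz [J]
  imm: (w>>0)&0x7ff=0x7fc (s11→-4) → -4
  target = base 0xadda + off 0x02 + 2 + imm -4 = 0xadda

0xadda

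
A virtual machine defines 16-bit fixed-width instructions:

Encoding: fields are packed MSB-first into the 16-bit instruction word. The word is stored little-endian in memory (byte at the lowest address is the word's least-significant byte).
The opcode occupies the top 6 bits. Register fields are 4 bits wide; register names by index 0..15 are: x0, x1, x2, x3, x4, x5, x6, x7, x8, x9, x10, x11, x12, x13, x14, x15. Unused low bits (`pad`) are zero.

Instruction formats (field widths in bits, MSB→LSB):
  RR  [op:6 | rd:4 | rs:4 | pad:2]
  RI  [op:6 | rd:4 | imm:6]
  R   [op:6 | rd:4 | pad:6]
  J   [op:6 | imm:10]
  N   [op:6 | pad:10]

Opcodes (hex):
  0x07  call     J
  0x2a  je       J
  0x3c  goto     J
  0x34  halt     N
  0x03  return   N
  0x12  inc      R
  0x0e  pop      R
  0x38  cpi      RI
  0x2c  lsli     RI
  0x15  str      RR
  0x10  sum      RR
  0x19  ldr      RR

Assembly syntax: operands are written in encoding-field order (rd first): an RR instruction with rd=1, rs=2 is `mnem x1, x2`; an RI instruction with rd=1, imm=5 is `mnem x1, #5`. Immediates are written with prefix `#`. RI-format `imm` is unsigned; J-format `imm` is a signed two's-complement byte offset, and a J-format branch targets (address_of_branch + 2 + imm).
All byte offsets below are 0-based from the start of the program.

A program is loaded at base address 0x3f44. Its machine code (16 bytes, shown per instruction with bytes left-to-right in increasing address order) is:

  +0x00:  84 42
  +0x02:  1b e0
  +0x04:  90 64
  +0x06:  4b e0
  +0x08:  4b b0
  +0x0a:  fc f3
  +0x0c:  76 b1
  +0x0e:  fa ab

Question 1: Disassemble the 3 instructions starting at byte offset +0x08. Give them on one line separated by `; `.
lsli x1, #11; goto #-4; lsli x5, #54

[08] 4b b0 → 0xb04b
  op=0xb04b>>10=0x2c ⇒ lsli (RI)
  rd@[9:6]=0x1 ⇒ x1
  imm@[5:0]=0xb ⇒ #11
[0a] fc f3 → 0xf3fc
  op=0xf3fc>>10=0x3c ⇒ goto (J)
  imm@[9:0]=0x3fc (s10→-4) ⇒ #-4
[0c] 76 b1 → 0xb176
  op=0xb176>>10=0x2c ⇒ lsli (RI)
  rd@[9:6]=0x5 ⇒ x5
  imm@[5:0]=0x36 ⇒ #54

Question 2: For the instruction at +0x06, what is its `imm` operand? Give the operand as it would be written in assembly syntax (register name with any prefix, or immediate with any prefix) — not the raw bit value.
+0x06: 4b e0 ⇒ word 0xe04b (little)
  op=0xe04b>>10=0x38 ⇒ cpi (RI)
  rd@[9:6]=0x1 ⇒ x1
  imm@[5:0]=0xb ⇒ #11

#11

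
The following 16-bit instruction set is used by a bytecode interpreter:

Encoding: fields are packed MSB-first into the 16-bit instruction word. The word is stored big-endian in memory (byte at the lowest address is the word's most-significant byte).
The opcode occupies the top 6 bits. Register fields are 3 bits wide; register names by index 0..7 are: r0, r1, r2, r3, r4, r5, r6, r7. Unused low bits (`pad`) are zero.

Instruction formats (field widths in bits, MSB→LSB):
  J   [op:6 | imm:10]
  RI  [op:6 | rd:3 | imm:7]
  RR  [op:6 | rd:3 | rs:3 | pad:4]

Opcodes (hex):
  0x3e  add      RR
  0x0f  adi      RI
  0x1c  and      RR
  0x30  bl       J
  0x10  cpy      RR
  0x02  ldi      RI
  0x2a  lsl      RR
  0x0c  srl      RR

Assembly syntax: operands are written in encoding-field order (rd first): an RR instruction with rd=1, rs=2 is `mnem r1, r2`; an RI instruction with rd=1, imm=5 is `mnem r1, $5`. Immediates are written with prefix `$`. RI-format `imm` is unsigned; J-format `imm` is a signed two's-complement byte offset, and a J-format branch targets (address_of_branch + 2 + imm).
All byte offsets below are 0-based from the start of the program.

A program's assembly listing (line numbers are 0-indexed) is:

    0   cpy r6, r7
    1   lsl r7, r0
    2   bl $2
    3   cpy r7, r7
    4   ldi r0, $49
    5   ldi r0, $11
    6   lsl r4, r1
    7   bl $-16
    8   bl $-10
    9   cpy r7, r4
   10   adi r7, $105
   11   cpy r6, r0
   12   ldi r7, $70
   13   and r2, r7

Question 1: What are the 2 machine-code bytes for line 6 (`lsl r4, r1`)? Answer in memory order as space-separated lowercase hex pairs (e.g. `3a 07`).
L6: lsl op=0x2a:6|rd=4:3|rs=1:3|pad=0:4 ⇒ 0xaa10 ⇒ big aa 10

aa 10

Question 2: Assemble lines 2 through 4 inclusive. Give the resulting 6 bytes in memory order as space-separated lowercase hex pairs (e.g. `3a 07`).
c0 02 43 f0 08 31

L2: bl op=0x30:6|imm=2:10 ⇒ 0xc002 ⇒ big c0 02
L3: cpy op=0x10:6|rd=7:3|rs=7:3|pad=0:4 ⇒ 0x43f0 ⇒ big 43 f0
L4: ldi op=0x2:6|rd=0:3|imm=49:7 ⇒ 0x0831 ⇒ big 08 31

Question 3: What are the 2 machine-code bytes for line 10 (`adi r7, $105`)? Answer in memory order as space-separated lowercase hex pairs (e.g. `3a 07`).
10. adi fields op=0xf:6|rd=7:3|imm=105:7 → word 3fe9h → 3f e9

3f e9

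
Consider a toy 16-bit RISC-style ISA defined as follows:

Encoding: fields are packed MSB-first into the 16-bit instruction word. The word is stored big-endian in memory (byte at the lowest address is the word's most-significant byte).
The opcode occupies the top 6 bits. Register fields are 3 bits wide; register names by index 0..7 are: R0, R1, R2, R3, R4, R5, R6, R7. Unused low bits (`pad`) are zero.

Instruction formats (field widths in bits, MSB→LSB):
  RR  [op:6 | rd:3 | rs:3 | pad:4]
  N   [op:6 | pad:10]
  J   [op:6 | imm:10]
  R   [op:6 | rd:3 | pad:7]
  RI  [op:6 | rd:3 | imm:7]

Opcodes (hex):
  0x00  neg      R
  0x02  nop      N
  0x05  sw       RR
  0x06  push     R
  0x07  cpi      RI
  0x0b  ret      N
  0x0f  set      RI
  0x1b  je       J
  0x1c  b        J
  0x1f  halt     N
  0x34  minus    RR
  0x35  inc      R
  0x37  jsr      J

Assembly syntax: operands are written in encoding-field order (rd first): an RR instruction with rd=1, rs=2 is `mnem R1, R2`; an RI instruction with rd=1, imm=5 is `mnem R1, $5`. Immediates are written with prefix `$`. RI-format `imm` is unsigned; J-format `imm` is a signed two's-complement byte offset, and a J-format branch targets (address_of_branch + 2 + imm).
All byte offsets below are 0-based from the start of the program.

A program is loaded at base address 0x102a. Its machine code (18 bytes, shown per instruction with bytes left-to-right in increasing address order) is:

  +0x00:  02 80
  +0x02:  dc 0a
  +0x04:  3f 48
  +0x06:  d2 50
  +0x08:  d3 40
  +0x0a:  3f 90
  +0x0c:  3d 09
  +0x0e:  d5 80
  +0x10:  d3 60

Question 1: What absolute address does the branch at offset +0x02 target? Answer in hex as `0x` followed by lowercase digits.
@+02  big-endian(dc 0a) = 0xdc0a
  top 6b → 0x37 → jsr [J]
  imm: (w>>0)&0x3ff=0xa → $10
  target = base 0x102a + off 0x02 + 2 + imm 10 = 0x1038

0x1038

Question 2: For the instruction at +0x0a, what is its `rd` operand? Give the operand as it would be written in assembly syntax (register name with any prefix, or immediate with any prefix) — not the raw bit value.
+0x0a: 3f 90 ⇒ word 0x3f90 (big)
  op=0x3f90>>10=0xf ⇒ set (RI)
  rd@[9:7]=0x7 ⇒ R7
  imm@[6:0]=0x10 ⇒ $16

R7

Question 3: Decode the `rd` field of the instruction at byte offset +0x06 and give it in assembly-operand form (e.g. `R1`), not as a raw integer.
+0x06: d2 50 ⇒ word 0xd250 (big)
  opcode bits[15:10]=0x34: minus/RR
  rd@[9:7]=0x4 ⇒ R4
  rs@[6:4]=0x5 ⇒ R5

R4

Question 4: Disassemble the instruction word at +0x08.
off 0x08: read d3 40 as big → 0xd340
  opcode bits[15:10]=0x34: minus/RR
  rd: (w>>7)&0x7=0x6 → R6
  rs: (w>>4)&0x7=0x4 → R4

minus R6, R4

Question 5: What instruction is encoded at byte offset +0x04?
off 0x04: read 3f 48 as big → 0x3f48
  op=0x3f48>>10=0xf ⇒ set (RI)
  rd@[9:7]=0x6 ⇒ R6
  imm@[6:0]=0x48 ⇒ $72

set R6, $72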